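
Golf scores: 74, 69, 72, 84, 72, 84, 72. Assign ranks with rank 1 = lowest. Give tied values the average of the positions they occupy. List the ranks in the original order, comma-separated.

Sorted (ascending): 69, 72, 72, 72, 74, 84, 84
The 3 values of 72 occupy positions 2–4 → average rank 3.
The 2 values of 84 occupy positions 6–7 → average rank (6+7)/2 = 6.5.

5, 1, 3, 6.5, 3, 6.5, 3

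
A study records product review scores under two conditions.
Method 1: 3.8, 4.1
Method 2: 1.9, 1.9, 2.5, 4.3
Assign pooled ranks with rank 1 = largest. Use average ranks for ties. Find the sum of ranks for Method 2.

16

Sorted (descending): 4.3, 4.1, 3.8, 2.5, 1.9, 1.9
The 2 values of 1.9 occupy positions 5–6 → average rank (5+6)/2 = 5.5.
Method 2 values → pooled ranks: 1.9→5.5, 1.9→5.5, 2.5→4, 4.3→1
Rank sum = 5.5 + 5.5 + 4 + 1 = 16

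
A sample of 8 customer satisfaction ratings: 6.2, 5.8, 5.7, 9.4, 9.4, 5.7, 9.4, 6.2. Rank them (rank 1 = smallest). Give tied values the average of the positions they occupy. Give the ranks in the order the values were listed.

Sorted (ascending): 5.7, 5.7, 5.8, 6.2, 6.2, 9.4, 9.4, 9.4
The 2 values of 5.7 occupy positions 1–2 → average rank (1+2)/2 = 1.5.
The 2 values of 6.2 occupy positions 4–5 → average rank (4+5)/2 = 4.5.
The 3 values of 9.4 occupy positions 6–8 → average rank 7.

4.5, 3, 1.5, 7, 7, 1.5, 7, 4.5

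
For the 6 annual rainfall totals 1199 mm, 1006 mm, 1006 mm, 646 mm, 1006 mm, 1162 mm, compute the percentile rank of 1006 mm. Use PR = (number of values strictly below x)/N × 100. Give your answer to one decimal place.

N = 6.
Strictly below 1006: 1. Equal to 1006: 3.
PR = 1/6 × 100 = 16.7

16.7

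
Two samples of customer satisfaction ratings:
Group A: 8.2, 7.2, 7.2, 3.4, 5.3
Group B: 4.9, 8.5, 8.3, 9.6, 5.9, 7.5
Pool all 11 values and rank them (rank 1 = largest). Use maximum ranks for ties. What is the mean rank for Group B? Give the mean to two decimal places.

4.83

Sorted (descending): 9.6, 8.5, 8.3, 8.2, 7.5, 7.2, 7.2, 5.9, 5.3, 4.9, 3.4
The 2 values of 7.2 occupy positions 6–7 → each gets rank 7.
Group B values → pooled ranks: 4.9→10, 8.5→2, 8.3→3, 9.6→1, 5.9→8, 7.5→5
Mean rank = (10 + 2 + 3 + 1 + 8 + 5) / 6 = 4.83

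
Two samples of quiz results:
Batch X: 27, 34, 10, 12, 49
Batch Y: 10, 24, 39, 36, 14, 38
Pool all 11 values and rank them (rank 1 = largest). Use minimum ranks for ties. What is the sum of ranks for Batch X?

Sorted (descending): 49, 39, 38, 36, 34, 27, 24, 14, 12, 10, 10
The 2 values of 10 occupy positions 10–11 → each gets rank 10.
Batch X values → pooled ranks: 27→6, 34→5, 10→10, 12→9, 49→1
Rank sum = 6 + 5 + 10 + 9 + 1 = 31

31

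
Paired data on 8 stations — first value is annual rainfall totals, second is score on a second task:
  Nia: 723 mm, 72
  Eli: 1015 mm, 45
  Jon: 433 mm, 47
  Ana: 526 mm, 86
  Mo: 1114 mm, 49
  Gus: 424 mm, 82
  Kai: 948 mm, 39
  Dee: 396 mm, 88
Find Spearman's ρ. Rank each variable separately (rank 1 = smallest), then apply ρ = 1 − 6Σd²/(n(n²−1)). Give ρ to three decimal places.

-0.667

Ranks of variable 1: 5, 7, 3, 4, 8, 2, 6, 1
Ranks of variable 2: 5, 2, 3, 7, 4, 6, 1, 8
d = r₁ − r₂: 0, 5, 0, -3, 4, -4, 5, -7
d²: 0, 25, 0, 9, 16, 16, 25, 49; Σd² = 140
ρ = 1 − 6·140/(8·63) = 1 − 840/504 = -0.667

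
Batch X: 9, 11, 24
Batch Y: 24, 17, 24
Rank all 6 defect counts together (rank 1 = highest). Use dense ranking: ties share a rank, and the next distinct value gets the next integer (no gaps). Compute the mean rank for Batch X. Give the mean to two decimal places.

Sorted (descending): 24, 24, 24, 17, 11, 9
The 3 values of 24 share dense rank 1.
Remaining distinct values take the next consecutive integers.
Batch X values → pooled ranks: 9→4, 11→3, 24→1
Mean rank = (4 + 3 + 1) / 3 = 2.67

2.67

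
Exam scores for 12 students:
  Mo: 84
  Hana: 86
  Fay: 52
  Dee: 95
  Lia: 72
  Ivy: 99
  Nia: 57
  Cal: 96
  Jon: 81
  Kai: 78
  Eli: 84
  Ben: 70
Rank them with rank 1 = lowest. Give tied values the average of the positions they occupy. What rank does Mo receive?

7.5

Sorted (ascending): 52, 57, 70, 72, 78, 81, 84, 84, 86, 95, 96, 99
The 2 values of 84 occupy positions 7–8 → average rank (7+8)/2 = 7.5.
Mo has value 84 → rank 7.5.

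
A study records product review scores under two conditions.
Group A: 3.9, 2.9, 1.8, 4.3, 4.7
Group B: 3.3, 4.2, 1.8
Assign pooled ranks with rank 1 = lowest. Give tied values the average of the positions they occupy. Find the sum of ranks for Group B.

11.5

Sorted (ascending): 1.8, 1.8, 2.9, 3.3, 3.9, 4.2, 4.3, 4.7
The 2 values of 1.8 occupy positions 1–2 → average rank (1+2)/2 = 1.5.
Group B values → pooled ranks: 3.3→4, 4.2→6, 1.8→1.5
Rank sum = 4 + 6 + 1.5 = 11.5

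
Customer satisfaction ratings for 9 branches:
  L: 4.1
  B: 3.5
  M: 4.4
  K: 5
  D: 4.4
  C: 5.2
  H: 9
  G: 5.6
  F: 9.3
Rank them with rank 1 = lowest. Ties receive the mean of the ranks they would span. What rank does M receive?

3.5

Sorted (ascending): 3.5, 4.1, 4.4, 4.4, 5, 5.2, 5.6, 9, 9.3
The 2 values of 4.4 occupy positions 3–4 → average rank (3+4)/2 = 3.5.
M has value 4.4 → rank 3.5.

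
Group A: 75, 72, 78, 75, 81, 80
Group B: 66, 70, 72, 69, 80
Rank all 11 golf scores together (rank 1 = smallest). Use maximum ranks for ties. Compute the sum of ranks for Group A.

Sorted (ascending): 66, 69, 70, 72, 72, 75, 75, 78, 80, 80, 81
The 2 values of 72 occupy positions 4–5 → each gets rank 5.
The 2 values of 75 occupy positions 6–7 → each gets rank 7.
The 2 values of 80 occupy positions 9–10 → each gets rank 10.
Group A values → pooled ranks: 75→7, 72→5, 78→8, 75→7, 81→11, 80→10
Rank sum = 7 + 5 + 8 + 7 + 11 + 10 = 48

48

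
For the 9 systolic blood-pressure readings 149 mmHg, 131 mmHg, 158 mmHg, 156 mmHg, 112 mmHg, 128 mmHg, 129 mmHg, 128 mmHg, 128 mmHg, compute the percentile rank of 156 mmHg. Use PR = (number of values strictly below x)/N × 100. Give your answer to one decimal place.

77.8

N = 9.
Strictly below 156: 7. Equal to 156: 1.
PR = 7/9 × 100 = 77.8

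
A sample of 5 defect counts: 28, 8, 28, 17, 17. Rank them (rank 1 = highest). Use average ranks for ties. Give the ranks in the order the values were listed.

1.5, 5, 1.5, 3.5, 3.5

Sorted (descending): 28, 28, 17, 17, 8
The 2 values of 28 occupy positions 1–2 → average rank (1+2)/2 = 1.5.
The 2 values of 17 occupy positions 3–4 → average rank (3+4)/2 = 3.5.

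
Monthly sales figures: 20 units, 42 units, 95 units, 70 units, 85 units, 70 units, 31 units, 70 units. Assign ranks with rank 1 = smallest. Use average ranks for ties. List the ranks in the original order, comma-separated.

1, 3, 8, 5, 7, 5, 2, 5

Sorted (ascending): 20, 31, 42, 70, 70, 70, 85, 95
The 3 values of 70 occupy positions 4–6 → average rank 5.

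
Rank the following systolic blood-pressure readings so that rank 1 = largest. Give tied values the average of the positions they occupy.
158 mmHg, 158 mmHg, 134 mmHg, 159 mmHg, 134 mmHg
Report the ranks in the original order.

Sorted (descending): 159, 158, 158, 134, 134
The 2 values of 158 occupy positions 2–3 → average rank (2+3)/2 = 2.5.
The 2 values of 134 occupy positions 4–5 → average rank (4+5)/2 = 4.5.

2.5, 2.5, 4.5, 1, 4.5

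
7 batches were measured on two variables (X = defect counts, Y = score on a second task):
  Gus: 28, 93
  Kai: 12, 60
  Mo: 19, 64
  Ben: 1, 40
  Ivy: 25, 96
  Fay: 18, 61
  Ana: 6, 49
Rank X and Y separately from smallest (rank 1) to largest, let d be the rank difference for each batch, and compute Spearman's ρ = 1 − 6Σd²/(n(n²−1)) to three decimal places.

0.964

Ranks of variable 1: 7, 3, 5, 1, 6, 4, 2
Ranks of variable 2: 6, 3, 5, 1, 7, 4, 2
d = r₁ − r₂: 1, 0, 0, 0, -1, 0, 0
d²: 1, 0, 0, 0, 1, 0, 0; Σd² = 2
ρ = 1 − 6·2/(7·48) = 1 − 12/336 = 0.964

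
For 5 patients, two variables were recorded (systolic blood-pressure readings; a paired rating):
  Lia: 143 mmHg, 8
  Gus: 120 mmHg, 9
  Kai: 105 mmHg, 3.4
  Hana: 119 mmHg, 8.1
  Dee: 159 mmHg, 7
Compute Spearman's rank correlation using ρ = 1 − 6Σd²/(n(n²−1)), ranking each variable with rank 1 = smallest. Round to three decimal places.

0.100

Ranks of variable 1: 4, 3, 1, 2, 5
Ranks of variable 2: 3, 5, 1, 4, 2
d = r₁ − r₂: 1, -2, 0, -2, 3
d²: 1, 4, 0, 4, 9; Σd² = 18
ρ = 1 − 6·18/(5·24) = 1 − 108/120 = 0.100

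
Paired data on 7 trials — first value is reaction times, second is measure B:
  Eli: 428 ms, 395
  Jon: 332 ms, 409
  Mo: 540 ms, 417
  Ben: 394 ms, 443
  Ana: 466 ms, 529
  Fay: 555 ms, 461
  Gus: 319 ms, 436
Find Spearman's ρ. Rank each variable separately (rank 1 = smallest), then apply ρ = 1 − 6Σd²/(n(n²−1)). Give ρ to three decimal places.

0.357

Ranks of variable 1: 4, 2, 6, 3, 5, 7, 1
Ranks of variable 2: 1, 2, 3, 5, 7, 6, 4
d = r₁ − r₂: 3, 0, 3, -2, -2, 1, -3
d²: 9, 0, 9, 4, 4, 1, 9; Σd² = 36
ρ = 1 − 6·36/(7·48) = 1 − 216/336 = 0.357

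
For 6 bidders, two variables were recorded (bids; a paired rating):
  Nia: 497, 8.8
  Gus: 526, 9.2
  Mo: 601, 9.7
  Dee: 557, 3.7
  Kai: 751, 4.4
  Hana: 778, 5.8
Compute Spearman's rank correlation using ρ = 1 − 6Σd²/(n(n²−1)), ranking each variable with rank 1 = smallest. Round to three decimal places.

Ranks of variable 1: 1, 2, 4, 3, 5, 6
Ranks of variable 2: 4, 5, 6, 1, 2, 3
d = r₁ − r₂: -3, -3, -2, 2, 3, 3
d²: 9, 9, 4, 4, 9, 9; Σd² = 44
ρ = 1 − 6·44/(6·35) = 1 − 264/210 = -0.257

-0.257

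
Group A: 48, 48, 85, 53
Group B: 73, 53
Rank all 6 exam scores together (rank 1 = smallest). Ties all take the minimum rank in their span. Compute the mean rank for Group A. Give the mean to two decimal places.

Sorted (ascending): 48, 48, 53, 53, 73, 85
The 2 values of 48 occupy positions 1–2 → each gets rank 1.
The 2 values of 53 occupy positions 3–4 → each gets rank 3.
Group A values → pooled ranks: 48→1, 48→1, 85→6, 53→3
Mean rank = (1 + 1 + 6 + 3) / 4 = 2.75

2.75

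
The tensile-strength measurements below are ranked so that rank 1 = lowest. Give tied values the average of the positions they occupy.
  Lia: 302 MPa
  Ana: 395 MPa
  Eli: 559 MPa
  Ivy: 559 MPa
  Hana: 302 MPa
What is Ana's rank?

3

Sorted (ascending): 302, 302, 395, 559, 559
The 2 values of 302 occupy positions 1–2 → average rank (1+2)/2 = 1.5.
The 2 values of 559 occupy positions 4–5 → average rank (4+5)/2 = 4.5.
Ana has value 395 MPa → rank 3.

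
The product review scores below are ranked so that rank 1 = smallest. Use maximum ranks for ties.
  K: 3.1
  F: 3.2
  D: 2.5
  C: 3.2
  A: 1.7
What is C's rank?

5

Sorted (ascending): 1.7, 2.5, 3.1, 3.2, 3.2
The 2 values of 3.2 occupy positions 4–5 → each gets rank 5.
C has value 3.2 → rank 5.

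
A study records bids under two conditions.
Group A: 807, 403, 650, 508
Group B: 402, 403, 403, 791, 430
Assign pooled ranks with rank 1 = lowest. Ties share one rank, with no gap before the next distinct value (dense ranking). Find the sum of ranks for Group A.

18

Sorted (ascending): 402, 403, 403, 403, 430, 508, 650, 791, 807
The 3 values of 403 share dense rank 2.
Remaining distinct values take the next consecutive integers.
Group A values → pooled ranks: 807→7, 403→2, 650→5, 508→4
Rank sum = 7 + 2 + 5 + 4 = 18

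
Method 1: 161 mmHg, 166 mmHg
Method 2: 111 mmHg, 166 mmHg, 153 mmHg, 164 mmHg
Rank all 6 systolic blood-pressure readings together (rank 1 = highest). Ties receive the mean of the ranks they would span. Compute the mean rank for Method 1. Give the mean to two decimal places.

Sorted (descending): 166, 166, 164, 161, 153, 111
The 2 values of 166 occupy positions 1–2 → average rank (1+2)/2 = 1.5.
Method 1 values → pooled ranks: 161→4, 166→1.5
Mean rank = (4 + 1.5) / 2 = 2.75

2.75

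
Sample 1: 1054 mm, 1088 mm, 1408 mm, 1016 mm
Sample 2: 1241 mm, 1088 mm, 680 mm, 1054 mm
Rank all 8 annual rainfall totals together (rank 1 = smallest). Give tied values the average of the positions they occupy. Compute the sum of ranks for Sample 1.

19

Sorted (ascending): 680, 1016, 1054, 1054, 1088, 1088, 1241, 1408
The 2 values of 1054 occupy positions 3–4 → average rank (3+4)/2 = 3.5.
The 2 values of 1088 occupy positions 5–6 → average rank (5+6)/2 = 5.5.
Sample 1 values → pooled ranks: 1054→3.5, 1088→5.5, 1408→8, 1016→2
Rank sum = 3.5 + 5.5 + 8 + 2 = 19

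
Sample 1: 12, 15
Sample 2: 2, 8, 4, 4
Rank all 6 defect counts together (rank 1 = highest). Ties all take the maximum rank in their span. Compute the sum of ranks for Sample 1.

3

Sorted (descending): 15, 12, 8, 4, 4, 2
The 2 values of 4 occupy positions 4–5 → each gets rank 5.
Sample 1 values → pooled ranks: 12→2, 15→1
Rank sum = 2 + 1 = 3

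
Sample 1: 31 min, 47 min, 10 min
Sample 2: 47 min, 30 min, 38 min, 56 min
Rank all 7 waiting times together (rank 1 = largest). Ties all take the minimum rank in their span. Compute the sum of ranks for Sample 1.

14

Sorted (descending): 56, 47, 47, 38, 31, 30, 10
The 2 values of 47 occupy positions 2–3 → each gets rank 2.
Sample 1 values → pooled ranks: 31→5, 47→2, 10→7
Rank sum = 5 + 2 + 7 = 14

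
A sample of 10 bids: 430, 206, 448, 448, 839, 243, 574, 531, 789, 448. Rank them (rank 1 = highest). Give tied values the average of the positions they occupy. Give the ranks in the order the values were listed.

Sorted (descending): 839, 789, 574, 531, 448, 448, 448, 430, 243, 206
The 3 values of 448 occupy positions 5–7 → average rank 6.

8, 10, 6, 6, 1, 9, 3, 4, 2, 6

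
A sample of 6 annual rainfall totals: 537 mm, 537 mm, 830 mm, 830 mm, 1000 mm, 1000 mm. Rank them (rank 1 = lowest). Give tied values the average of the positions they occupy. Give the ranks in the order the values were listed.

1.5, 1.5, 3.5, 3.5, 5.5, 5.5

Sorted (ascending): 537, 537, 830, 830, 1000, 1000
The 2 values of 537 occupy positions 1–2 → average rank (1+2)/2 = 1.5.
The 2 values of 830 occupy positions 3–4 → average rank (3+4)/2 = 3.5.
The 2 values of 1000 occupy positions 5–6 → average rank (5+6)/2 = 5.5.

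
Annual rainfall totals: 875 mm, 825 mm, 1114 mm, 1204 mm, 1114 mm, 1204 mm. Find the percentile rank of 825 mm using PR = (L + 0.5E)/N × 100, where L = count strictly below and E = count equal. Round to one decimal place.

8.3

N = 6.
Strictly below 825: 0. Equal to 825: 1.
PR = (0 + 0.5·1)/6 × 100 = 8.3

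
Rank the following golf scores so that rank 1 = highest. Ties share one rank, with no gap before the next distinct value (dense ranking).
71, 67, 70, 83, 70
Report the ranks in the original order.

2, 4, 3, 1, 3

Sorted (descending): 83, 71, 70, 70, 67
The 2 values of 70 share dense rank 3.
Remaining distinct values take the next consecutive integers.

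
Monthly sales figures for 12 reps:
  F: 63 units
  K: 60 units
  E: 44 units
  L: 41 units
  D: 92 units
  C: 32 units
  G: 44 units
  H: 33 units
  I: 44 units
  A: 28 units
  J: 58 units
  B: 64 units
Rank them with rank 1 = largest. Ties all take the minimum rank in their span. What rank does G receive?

6

Sorted (descending): 92, 64, 63, 60, 58, 44, 44, 44, 41, 33, 32, 28
The 3 values of 44 occupy positions 6–8 → each gets rank 6.
G has value 44 units → rank 6.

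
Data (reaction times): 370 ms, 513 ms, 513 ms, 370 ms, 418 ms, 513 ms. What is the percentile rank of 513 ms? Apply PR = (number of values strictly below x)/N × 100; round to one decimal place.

N = 6.
Strictly below 513: 3. Equal to 513: 3.
PR = 3/6 × 100 = 50.0

50.0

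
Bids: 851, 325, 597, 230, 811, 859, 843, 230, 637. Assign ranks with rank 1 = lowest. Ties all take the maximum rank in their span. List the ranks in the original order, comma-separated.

Sorted (ascending): 230, 230, 325, 597, 637, 811, 843, 851, 859
The 2 values of 230 occupy positions 1–2 → each gets rank 2.

8, 3, 4, 2, 6, 9, 7, 2, 5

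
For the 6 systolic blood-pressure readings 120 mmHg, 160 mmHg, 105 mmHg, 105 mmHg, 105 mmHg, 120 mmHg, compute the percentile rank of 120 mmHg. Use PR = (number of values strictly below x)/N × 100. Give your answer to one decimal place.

50.0

N = 6.
Strictly below 120: 3. Equal to 120: 2.
PR = 3/6 × 100 = 50.0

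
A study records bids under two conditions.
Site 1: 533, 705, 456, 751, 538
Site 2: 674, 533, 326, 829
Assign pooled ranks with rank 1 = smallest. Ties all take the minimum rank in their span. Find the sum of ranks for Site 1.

Sorted (ascending): 326, 456, 533, 533, 538, 674, 705, 751, 829
The 2 values of 533 occupy positions 3–4 → each gets rank 3.
Site 1 values → pooled ranks: 533→3, 705→7, 456→2, 751→8, 538→5
Rank sum = 3 + 7 + 2 + 8 + 5 = 25

25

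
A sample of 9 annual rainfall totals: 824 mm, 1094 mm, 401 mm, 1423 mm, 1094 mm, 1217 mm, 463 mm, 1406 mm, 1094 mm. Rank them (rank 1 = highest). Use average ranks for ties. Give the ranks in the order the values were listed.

7, 5, 9, 1, 5, 3, 8, 2, 5

Sorted (descending): 1423, 1406, 1217, 1094, 1094, 1094, 824, 463, 401
The 3 values of 1094 occupy positions 4–6 → average rank 5.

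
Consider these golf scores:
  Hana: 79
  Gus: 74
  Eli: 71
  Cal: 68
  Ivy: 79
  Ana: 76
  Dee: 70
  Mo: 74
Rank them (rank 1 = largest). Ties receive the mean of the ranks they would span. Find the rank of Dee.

Sorted (descending): 79, 79, 76, 74, 74, 71, 70, 68
The 2 values of 79 occupy positions 1–2 → average rank (1+2)/2 = 1.5.
The 2 values of 74 occupy positions 4–5 → average rank (4+5)/2 = 4.5.
Dee has value 70 → rank 7.

7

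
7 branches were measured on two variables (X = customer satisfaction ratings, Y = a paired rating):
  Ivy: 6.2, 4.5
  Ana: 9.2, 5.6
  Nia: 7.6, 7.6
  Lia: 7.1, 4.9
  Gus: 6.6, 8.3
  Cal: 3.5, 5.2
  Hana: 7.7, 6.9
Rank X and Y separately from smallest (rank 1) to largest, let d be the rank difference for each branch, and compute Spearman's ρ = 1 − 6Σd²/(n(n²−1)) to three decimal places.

Ranks of variable 1: 2, 7, 5, 4, 3, 1, 6
Ranks of variable 2: 1, 4, 6, 2, 7, 3, 5
d = r₁ − r₂: 1, 3, -1, 2, -4, -2, 1
d²: 1, 9, 1, 4, 16, 4, 1; Σd² = 36
ρ = 1 − 6·36/(7·48) = 1 − 216/336 = 0.357

0.357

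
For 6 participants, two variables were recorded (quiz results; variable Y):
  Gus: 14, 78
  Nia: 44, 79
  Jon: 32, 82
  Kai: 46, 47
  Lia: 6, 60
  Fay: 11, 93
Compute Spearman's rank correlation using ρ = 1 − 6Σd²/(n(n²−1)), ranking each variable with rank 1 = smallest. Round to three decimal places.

Ranks of variable 1: 3, 5, 4, 6, 1, 2
Ranks of variable 2: 3, 4, 5, 1, 2, 6
d = r₁ − r₂: 0, 1, -1, 5, -1, -4
d²: 0, 1, 1, 25, 1, 16; Σd² = 44
ρ = 1 − 6·44/(6·35) = 1 − 264/210 = -0.257

-0.257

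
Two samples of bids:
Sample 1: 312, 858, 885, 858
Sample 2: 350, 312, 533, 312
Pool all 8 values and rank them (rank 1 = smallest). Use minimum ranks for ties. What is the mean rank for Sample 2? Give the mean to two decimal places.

2.75

Sorted (ascending): 312, 312, 312, 350, 533, 858, 858, 885
The 3 values of 312 occupy positions 1–3 → each gets rank 1.
The 2 values of 858 occupy positions 6–7 → each gets rank 6.
Sample 2 values → pooled ranks: 350→4, 312→1, 533→5, 312→1
Mean rank = (4 + 1 + 5 + 1) / 4 = 2.75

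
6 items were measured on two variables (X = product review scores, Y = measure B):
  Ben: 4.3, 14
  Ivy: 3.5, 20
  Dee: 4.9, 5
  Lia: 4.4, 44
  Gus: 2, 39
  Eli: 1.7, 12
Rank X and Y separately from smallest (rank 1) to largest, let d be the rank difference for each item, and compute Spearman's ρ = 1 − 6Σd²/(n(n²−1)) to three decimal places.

-0.086

Ranks of variable 1: 4, 3, 6, 5, 2, 1
Ranks of variable 2: 3, 4, 1, 6, 5, 2
d = r₁ − r₂: 1, -1, 5, -1, -3, -1
d²: 1, 1, 25, 1, 9, 1; Σd² = 38
ρ = 1 − 6·38/(6·35) = 1 − 228/210 = -0.086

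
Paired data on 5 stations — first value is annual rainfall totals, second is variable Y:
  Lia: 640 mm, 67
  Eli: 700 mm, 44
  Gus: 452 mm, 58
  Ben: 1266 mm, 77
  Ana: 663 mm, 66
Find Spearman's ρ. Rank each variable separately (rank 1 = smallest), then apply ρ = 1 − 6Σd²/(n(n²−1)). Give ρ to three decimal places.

0.300

Ranks of variable 1: 2, 4, 1, 5, 3
Ranks of variable 2: 4, 1, 2, 5, 3
d = r₁ − r₂: -2, 3, -1, 0, 0
d²: 4, 9, 1, 0, 0; Σd² = 14
ρ = 1 − 6·14/(5·24) = 1 − 84/120 = 0.300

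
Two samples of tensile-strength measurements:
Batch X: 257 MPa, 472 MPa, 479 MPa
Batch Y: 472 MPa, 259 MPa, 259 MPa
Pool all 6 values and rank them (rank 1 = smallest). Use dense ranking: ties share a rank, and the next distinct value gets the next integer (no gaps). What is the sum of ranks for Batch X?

Sorted (ascending): 257, 259, 259, 472, 472, 479
The 2 values of 259 share dense rank 2.
The 2 values of 472 share dense rank 3.
Remaining distinct values take the next consecutive integers.
Batch X values → pooled ranks: 257→1, 472→3, 479→4
Rank sum = 1 + 3 + 4 = 8

8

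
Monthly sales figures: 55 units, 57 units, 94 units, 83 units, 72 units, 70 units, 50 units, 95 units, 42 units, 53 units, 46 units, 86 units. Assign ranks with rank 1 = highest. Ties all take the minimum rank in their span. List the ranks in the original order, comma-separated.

Sorted (descending): 95, 94, 86, 83, 72, 70, 57, 55, 53, 50, 46, 42
No ties — each value takes its position as its rank.

8, 7, 2, 4, 5, 6, 10, 1, 12, 9, 11, 3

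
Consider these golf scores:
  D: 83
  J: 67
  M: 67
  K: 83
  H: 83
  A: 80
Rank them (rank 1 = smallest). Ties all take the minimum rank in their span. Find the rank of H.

Sorted (ascending): 67, 67, 80, 83, 83, 83
The 2 values of 67 occupy positions 1–2 → each gets rank 1.
The 3 values of 83 occupy positions 4–6 → each gets rank 4.
H has value 83 → rank 4.

4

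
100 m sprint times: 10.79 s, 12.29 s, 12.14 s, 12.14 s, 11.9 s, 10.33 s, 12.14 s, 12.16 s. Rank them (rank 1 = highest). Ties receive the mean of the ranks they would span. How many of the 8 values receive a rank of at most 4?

5

Sorted (descending): 12.29, 12.16, 12.14, 12.14, 12.14, 11.9, 10.79, 10.33
The 3 values of 12.14 occupy positions 3–5 → average rank 4.
Ranks ≤ 4: {1, 2, 4, 4, 4} → 5 values.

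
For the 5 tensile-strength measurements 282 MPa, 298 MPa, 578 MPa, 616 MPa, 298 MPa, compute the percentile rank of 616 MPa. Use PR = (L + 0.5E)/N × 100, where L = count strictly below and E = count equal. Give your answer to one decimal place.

90.0

N = 5.
Strictly below 616: 4. Equal to 616: 1.
PR = (4 + 0.5·1)/5 × 100 = 90.0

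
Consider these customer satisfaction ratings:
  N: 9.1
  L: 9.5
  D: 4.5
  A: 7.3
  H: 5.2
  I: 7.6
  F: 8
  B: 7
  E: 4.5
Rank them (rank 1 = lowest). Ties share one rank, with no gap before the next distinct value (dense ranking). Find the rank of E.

1

Sorted (ascending): 4.5, 4.5, 5.2, 7, 7.3, 7.6, 8, 9.1, 9.5
The 2 values of 4.5 share dense rank 1.
Remaining distinct values take the next consecutive integers.
E has value 4.5 → rank 1.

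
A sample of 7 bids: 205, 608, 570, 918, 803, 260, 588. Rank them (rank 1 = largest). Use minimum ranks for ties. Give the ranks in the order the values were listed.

Sorted (descending): 918, 803, 608, 588, 570, 260, 205
No ties — each value takes its position as its rank.

7, 3, 5, 1, 2, 6, 4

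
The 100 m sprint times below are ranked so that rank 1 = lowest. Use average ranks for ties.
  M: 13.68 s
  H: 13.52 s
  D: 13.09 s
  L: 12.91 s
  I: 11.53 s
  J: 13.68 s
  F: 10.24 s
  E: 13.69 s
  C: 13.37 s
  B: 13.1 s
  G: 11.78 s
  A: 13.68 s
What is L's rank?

Sorted (ascending): 10.24, 11.53, 11.78, 12.91, 13.09, 13.1, 13.37, 13.52, 13.68, 13.68, 13.68, 13.69
The 3 values of 13.68 occupy positions 9–11 → average rank 10.
L has value 12.91 s → rank 4.

4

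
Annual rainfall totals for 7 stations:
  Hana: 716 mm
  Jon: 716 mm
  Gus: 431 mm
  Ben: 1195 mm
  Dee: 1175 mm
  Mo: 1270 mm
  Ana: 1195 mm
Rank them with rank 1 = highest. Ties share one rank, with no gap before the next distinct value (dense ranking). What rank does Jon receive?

Sorted (descending): 1270, 1195, 1195, 1175, 716, 716, 431
The 2 values of 1195 share dense rank 2.
The 2 values of 716 share dense rank 4.
Remaining distinct values take the next consecutive integers.
Jon has value 716 mm → rank 4.

4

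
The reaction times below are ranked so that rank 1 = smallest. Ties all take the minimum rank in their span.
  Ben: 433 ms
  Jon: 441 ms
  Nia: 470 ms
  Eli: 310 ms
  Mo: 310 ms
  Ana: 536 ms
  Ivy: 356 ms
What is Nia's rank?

Sorted (ascending): 310, 310, 356, 433, 441, 470, 536
The 2 values of 310 occupy positions 1–2 → each gets rank 1.
Nia has value 470 ms → rank 6.

6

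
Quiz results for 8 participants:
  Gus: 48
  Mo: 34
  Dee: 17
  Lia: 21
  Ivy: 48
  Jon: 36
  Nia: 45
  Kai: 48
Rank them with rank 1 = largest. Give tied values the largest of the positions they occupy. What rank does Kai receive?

3

Sorted (descending): 48, 48, 48, 45, 36, 34, 21, 17
The 3 values of 48 occupy positions 1–3 → each gets rank 3.
Kai has value 48 → rank 3.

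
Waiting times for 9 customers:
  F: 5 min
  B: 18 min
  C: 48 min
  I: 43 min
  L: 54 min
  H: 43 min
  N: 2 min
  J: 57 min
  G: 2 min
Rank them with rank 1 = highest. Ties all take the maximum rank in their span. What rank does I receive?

5

Sorted (descending): 57, 54, 48, 43, 43, 18, 5, 2, 2
The 2 values of 43 occupy positions 4–5 → each gets rank 5.
The 2 values of 2 occupy positions 8–9 → each gets rank 9.
I has value 43 min → rank 5.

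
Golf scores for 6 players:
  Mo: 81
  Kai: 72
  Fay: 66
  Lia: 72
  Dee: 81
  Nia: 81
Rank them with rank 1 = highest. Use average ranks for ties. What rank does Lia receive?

4.5

Sorted (descending): 81, 81, 81, 72, 72, 66
The 3 values of 81 occupy positions 1–3 → average rank 2.
The 2 values of 72 occupy positions 4–5 → average rank (4+5)/2 = 4.5.
Lia has value 72 → rank 4.5.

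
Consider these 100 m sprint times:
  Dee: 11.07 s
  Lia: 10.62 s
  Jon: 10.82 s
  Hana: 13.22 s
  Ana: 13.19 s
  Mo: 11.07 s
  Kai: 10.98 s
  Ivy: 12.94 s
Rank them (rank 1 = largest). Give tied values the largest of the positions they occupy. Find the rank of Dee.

5

Sorted (descending): 13.22, 13.19, 12.94, 11.07, 11.07, 10.98, 10.82, 10.62
The 2 values of 11.07 occupy positions 4–5 → each gets rank 5.
Dee has value 11.07 s → rank 5.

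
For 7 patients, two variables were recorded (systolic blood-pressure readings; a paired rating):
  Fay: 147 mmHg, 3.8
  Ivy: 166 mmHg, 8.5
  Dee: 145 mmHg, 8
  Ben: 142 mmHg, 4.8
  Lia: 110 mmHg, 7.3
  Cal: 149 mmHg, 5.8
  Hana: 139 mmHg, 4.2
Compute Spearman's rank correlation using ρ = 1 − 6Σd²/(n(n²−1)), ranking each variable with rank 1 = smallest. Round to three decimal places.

0.286

Ranks of variable 1: 5, 7, 4, 3, 1, 6, 2
Ranks of variable 2: 1, 7, 6, 3, 5, 4, 2
d = r₁ − r₂: 4, 0, -2, 0, -4, 2, 0
d²: 16, 0, 4, 0, 16, 4, 0; Σd² = 40
ρ = 1 − 6·40/(7·48) = 1 − 240/336 = 0.286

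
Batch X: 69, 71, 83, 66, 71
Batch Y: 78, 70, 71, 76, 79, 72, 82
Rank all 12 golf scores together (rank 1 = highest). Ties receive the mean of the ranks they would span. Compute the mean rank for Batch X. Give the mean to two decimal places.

8.00

Sorted (descending): 83, 82, 79, 78, 76, 72, 71, 71, 71, 70, 69, 66
The 3 values of 71 occupy positions 7–9 → average rank 8.
Batch X values → pooled ranks: 69→11, 71→8, 83→1, 66→12, 71→8
Mean rank = (11 + 8 + 1 + 12 + 8) / 5 = 8.00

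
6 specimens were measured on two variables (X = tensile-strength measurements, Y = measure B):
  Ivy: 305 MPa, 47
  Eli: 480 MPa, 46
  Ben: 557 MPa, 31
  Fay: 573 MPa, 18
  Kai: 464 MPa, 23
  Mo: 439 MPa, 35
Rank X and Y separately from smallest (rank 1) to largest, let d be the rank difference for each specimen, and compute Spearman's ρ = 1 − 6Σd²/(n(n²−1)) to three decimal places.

Ranks of variable 1: 1, 4, 5, 6, 3, 2
Ranks of variable 2: 6, 5, 3, 1, 2, 4
d = r₁ − r₂: -5, -1, 2, 5, 1, -2
d²: 25, 1, 4, 25, 1, 4; Σd² = 60
ρ = 1 − 6·60/(6·35) = 1 − 360/210 = -0.714

-0.714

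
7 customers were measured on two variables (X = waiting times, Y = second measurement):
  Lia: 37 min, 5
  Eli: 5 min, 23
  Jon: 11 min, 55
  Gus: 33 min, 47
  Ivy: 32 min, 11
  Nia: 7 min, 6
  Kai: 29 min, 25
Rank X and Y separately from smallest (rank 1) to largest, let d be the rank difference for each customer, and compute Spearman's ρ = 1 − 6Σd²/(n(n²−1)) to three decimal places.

-0.179

Ranks of variable 1: 7, 1, 3, 6, 5, 2, 4
Ranks of variable 2: 1, 4, 7, 6, 3, 2, 5
d = r₁ − r₂: 6, -3, -4, 0, 2, 0, -1
d²: 36, 9, 16, 0, 4, 0, 1; Σd² = 66
ρ = 1 − 6·66/(7·48) = 1 − 396/336 = -0.179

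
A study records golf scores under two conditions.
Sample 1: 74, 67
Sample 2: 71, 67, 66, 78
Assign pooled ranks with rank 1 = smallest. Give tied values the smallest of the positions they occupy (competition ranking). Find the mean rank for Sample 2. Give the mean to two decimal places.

Sorted (ascending): 66, 67, 67, 71, 74, 78
The 2 values of 67 occupy positions 2–3 → each gets rank 2.
Sample 2 values → pooled ranks: 71→4, 67→2, 66→1, 78→6
Mean rank = (4 + 2 + 1 + 6) / 4 = 3.25

3.25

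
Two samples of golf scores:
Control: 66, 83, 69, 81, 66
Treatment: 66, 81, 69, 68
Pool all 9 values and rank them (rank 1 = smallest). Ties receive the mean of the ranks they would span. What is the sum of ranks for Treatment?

Sorted (ascending): 66, 66, 66, 68, 69, 69, 81, 81, 83
The 3 values of 66 occupy positions 1–3 → average rank 2.
The 2 values of 69 occupy positions 5–6 → average rank (5+6)/2 = 5.5.
The 2 values of 81 occupy positions 7–8 → average rank (7+8)/2 = 7.5.
Treatment values → pooled ranks: 66→2, 81→7.5, 69→5.5, 68→4
Rank sum = 2 + 7.5 + 5.5 + 4 = 19

19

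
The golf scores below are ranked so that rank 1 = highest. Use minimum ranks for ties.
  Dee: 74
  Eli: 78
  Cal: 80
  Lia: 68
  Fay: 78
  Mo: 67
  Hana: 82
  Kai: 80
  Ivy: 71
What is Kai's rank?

2

Sorted (descending): 82, 80, 80, 78, 78, 74, 71, 68, 67
The 2 values of 80 occupy positions 2–3 → each gets rank 2.
The 2 values of 78 occupy positions 4–5 → each gets rank 4.
Kai has value 80 → rank 2.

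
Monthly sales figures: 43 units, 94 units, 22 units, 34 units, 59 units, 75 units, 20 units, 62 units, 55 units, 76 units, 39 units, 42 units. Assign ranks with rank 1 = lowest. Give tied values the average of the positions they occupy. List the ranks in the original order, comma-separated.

Sorted (ascending): 20, 22, 34, 39, 42, 43, 55, 59, 62, 75, 76, 94
No ties — each value takes its position as its rank.

6, 12, 2, 3, 8, 10, 1, 9, 7, 11, 4, 5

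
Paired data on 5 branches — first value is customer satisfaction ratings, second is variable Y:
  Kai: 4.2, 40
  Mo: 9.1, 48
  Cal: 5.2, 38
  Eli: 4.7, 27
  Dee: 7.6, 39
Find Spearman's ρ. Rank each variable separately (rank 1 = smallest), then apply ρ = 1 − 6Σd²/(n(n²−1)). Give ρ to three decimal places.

0.400

Ranks of variable 1: 1, 5, 3, 2, 4
Ranks of variable 2: 4, 5, 2, 1, 3
d = r₁ − r₂: -3, 0, 1, 1, 1
d²: 9, 0, 1, 1, 1; Σd² = 12
ρ = 1 − 6·12/(5·24) = 1 − 72/120 = 0.400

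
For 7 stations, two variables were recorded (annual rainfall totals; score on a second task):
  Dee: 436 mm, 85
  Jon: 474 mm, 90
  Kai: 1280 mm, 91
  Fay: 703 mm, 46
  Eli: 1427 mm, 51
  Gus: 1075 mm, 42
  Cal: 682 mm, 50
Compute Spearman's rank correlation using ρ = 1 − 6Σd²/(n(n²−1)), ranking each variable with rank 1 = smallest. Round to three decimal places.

Ranks of variable 1: 1, 2, 6, 4, 7, 5, 3
Ranks of variable 2: 5, 6, 7, 2, 4, 1, 3
d = r₁ − r₂: -4, -4, -1, 2, 3, 4, 0
d²: 16, 16, 1, 4, 9, 16, 0; Σd² = 62
ρ = 1 − 6·62/(7·48) = 1 − 372/336 = -0.107

-0.107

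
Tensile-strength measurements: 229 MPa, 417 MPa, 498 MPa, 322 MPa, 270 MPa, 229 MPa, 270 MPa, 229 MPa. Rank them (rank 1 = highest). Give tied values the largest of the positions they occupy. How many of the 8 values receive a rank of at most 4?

3

Sorted (descending): 498, 417, 322, 270, 270, 229, 229, 229
The 2 values of 270 occupy positions 4–5 → each gets rank 5.
The 3 values of 229 occupy positions 6–8 → each gets rank 8.
Ranks ≤ 4: {1, 2, 3} → 3 values.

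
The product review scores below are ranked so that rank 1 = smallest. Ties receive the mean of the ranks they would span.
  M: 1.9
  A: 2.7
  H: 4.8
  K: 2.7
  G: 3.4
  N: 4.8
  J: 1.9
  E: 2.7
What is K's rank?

4

Sorted (ascending): 1.9, 1.9, 2.7, 2.7, 2.7, 3.4, 4.8, 4.8
The 2 values of 1.9 occupy positions 1–2 → average rank (1+2)/2 = 1.5.
The 3 values of 2.7 occupy positions 3–5 → average rank 4.
The 2 values of 4.8 occupy positions 7–8 → average rank (7+8)/2 = 7.5.
K has value 2.7 → rank 4.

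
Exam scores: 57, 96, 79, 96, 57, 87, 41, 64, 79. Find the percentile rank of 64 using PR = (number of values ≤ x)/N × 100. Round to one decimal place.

44.4

N = 9.
Strictly below 64: 3. Equal to 64: 1.
PR = 4/9 × 100 = 44.4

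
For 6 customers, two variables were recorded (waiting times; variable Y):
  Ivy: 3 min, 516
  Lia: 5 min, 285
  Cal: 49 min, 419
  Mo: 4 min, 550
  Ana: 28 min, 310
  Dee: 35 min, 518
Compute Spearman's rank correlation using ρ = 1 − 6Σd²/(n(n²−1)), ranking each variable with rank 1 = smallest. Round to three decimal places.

-0.200

Ranks of variable 1: 1, 3, 6, 2, 4, 5
Ranks of variable 2: 4, 1, 3, 6, 2, 5
d = r₁ − r₂: -3, 2, 3, -4, 2, 0
d²: 9, 4, 9, 16, 4, 0; Σd² = 42
ρ = 1 − 6·42/(6·35) = 1 − 252/210 = -0.200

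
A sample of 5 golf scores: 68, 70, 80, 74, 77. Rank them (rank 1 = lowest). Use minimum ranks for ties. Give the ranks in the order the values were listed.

1, 2, 5, 3, 4

Sorted (ascending): 68, 70, 74, 77, 80
No ties — each value takes its position as its rank.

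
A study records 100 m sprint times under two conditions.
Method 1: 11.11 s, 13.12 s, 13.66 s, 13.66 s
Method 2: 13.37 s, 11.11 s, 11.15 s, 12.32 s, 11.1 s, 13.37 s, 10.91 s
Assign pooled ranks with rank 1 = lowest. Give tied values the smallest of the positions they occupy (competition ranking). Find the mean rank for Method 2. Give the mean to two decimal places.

4.71

Sorted (ascending): 10.91, 11.1, 11.11, 11.11, 11.15, 12.32, 13.12, 13.37, 13.37, 13.66, 13.66
The 2 values of 11.11 occupy positions 3–4 → each gets rank 3.
The 2 values of 13.37 occupy positions 8–9 → each gets rank 8.
The 2 values of 13.66 occupy positions 10–11 → each gets rank 10.
Method 2 values → pooled ranks: 13.37→8, 11.11→3, 11.15→5, 12.32→6, 11.1→2, 13.37→8, 10.91→1
Mean rank = (8 + 3 + 5 + 6 + 2 + 8 + 1) / 7 = 4.71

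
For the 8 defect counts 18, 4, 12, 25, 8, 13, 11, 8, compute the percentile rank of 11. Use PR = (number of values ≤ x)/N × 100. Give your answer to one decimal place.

N = 8.
Strictly below 11: 3. Equal to 11: 1.
PR = 4/8 × 100 = 50.0

50.0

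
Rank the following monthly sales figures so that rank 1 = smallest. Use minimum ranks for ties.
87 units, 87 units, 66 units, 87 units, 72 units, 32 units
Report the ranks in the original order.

4, 4, 2, 4, 3, 1

Sorted (ascending): 32, 66, 72, 87, 87, 87
The 3 values of 87 occupy positions 4–6 → each gets rank 4.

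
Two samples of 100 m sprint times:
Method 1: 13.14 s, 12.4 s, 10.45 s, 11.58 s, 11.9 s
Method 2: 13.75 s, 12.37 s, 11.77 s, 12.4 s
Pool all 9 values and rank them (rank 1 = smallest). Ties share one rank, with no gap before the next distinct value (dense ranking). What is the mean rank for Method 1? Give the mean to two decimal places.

4.00

Sorted (ascending): 10.45, 11.58, 11.77, 11.9, 12.37, 12.4, 12.4, 13.14, 13.75
The 2 values of 12.4 share dense rank 6.
Remaining distinct values take the next consecutive integers.
Method 1 values → pooled ranks: 13.14→7, 12.4→6, 10.45→1, 11.58→2, 11.9→4
Mean rank = (7 + 6 + 1 + 2 + 4) / 5 = 4.00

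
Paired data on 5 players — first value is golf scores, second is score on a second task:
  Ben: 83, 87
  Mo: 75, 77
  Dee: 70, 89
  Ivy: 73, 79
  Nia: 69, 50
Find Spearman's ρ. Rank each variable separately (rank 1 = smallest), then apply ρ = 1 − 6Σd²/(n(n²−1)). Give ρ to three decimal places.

0.300

Ranks of variable 1: 5, 4, 2, 3, 1
Ranks of variable 2: 4, 2, 5, 3, 1
d = r₁ − r₂: 1, 2, -3, 0, 0
d²: 1, 4, 9, 0, 0; Σd² = 14
ρ = 1 − 6·14/(5·24) = 1 − 84/120 = 0.300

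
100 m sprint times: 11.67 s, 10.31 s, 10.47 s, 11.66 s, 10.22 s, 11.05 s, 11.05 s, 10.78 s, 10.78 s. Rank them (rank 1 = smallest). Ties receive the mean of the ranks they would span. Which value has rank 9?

Sorted (ascending): 10.22, 10.31, 10.47, 10.78, 10.78, 11.05, 11.05, 11.66, 11.67
The 2 values of 10.78 occupy positions 4–5 → average rank (4+5)/2 = 4.5.
The 2 values of 11.05 occupy positions 6–7 → average rank (6+7)/2 = 6.5.
Rank 9 → value 11.67.

11.67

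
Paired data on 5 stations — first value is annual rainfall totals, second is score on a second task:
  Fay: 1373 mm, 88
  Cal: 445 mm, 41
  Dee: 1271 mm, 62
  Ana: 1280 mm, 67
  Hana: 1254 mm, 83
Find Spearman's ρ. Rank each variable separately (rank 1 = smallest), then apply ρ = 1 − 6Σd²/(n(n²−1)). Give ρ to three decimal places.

0.700

Ranks of variable 1: 5, 1, 3, 4, 2
Ranks of variable 2: 5, 1, 2, 3, 4
d = r₁ − r₂: 0, 0, 1, 1, -2
d²: 0, 0, 1, 1, 4; Σd² = 6
ρ = 1 − 6·6/(5·24) = 1 − 36/120 = 0.700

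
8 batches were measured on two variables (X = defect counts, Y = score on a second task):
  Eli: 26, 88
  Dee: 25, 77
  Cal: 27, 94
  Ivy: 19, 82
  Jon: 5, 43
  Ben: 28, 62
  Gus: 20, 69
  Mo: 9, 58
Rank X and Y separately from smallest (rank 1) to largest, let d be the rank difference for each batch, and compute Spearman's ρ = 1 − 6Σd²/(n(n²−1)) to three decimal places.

Ranks of variable 1: 6, 5, 7, 3, 1, 8, 4, 2
Ranks of variable 2: 7, 5, 8, 6, 1, 3, 4, 2
d = r₁ − r₂: -1, 0, -1, -3, 0, 5, 0, 0
d²: 1, 0, 1, 9, 0, 25, 0, 0; Σd² = 36
ρ = 1 − 6·36/(8·63) = 1 − 216/504 = 0.571

0.571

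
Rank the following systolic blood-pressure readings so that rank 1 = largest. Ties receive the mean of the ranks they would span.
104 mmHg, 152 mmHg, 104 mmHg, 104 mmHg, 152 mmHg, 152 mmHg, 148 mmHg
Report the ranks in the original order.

Sorted (descending): 152, 152, 152, 148, 104, 104, 104
The 3 values of 152 occupy positions 1–3 → average rank 2.
The 3 values of 104 occupy positions 5–7 → average rank 6.

6, 2, 6, 6, 2, 2, 4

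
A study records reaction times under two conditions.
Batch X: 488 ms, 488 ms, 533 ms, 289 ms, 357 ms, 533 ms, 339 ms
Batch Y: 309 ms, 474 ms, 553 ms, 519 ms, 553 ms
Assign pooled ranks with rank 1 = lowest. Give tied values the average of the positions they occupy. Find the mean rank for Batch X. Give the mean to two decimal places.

5.71

Sorted (ascending): 289, 309, 339, 357, 474, 488, 488, 519, 533, 533, 553, 553
The 2 values of 488 occupy positions 6–7 → average rank (6+7)/2 = 6.5.
The 2 values of 533 occupy positions 9–10 → average rank (9+10)/2 = 9.5.
The 2 values of 553 occupy positions 11–12 → average rank (11+12)/2 = 11.5.
Batch X values → pooled ranks: 488→6.5, 488→6.5, 533→9.5, 289→1, 357→4, 533→9.5, 339→3
Mean rank = (6.5 + 6.5 + 9.5 + 1 + 4 + 9.5 + 3) / 7 = 5.71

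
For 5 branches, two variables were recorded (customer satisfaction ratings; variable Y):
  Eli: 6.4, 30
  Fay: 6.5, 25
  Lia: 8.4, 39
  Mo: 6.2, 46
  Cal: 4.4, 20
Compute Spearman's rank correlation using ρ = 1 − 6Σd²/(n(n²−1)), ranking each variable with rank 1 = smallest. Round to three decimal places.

Ranks of variable 1: 3, 4, 5, 2, 1
Ranks of variable 2: 3, 2, 4, 5, 1
d = r₁ − r₂: 0, 2, 1, -3, 0
d²: 0, 4, 1, 9, 0; Σd² = 14
ρ = 1 − 6·14/(5·24) = 1 − 84/120 = 0.300

0.300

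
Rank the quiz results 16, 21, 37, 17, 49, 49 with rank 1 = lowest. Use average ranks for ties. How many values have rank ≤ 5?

Sorted (ascending): 16, 17, 21, 37, 49, 49
The 2 values of 49 occupy positions 5–6 → average rank (5+6)/2 = 5.5.
Ranks ≤ 5: {1, 2, 3, 4} → 4 values.

4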